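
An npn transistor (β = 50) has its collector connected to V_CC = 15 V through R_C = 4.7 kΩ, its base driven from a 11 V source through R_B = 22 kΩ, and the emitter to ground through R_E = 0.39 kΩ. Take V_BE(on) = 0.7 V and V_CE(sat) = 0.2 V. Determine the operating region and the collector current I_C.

saturation; I_C ≈ 2.9 mA

Assume active: I_B = (11 − 0.7)/(22 + 51×0.39) = 0.246 mA, I_C = β·I_B = 12.3 mA.
Then V_CE = 15 − 12.3×4.7 − 12.5×0.39 = -47.7 V < 0.2 V — the active assumption fails.
Re-solve with V_CE = 0.2 V. KCL at the emitter: V_E/R_E = (V_BB−0.7−V_E)/R_B + (V_CC−0.2−V_E)/R_C, giving V_E = 1.28 V.
I_C = (V_CC − 0.2 − V_E)/R_C = (14.8 − 1.28)/4.7 = 2.88 mA.
Check: I_B = (10.3 − 1.28)/22 = 0.41 mA, and β·I_B = 20.5 mA > I_C, confirming saturation.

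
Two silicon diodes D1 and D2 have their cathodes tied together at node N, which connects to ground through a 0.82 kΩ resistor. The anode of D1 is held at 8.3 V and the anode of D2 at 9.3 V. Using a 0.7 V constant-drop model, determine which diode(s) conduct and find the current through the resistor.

Assume both conduct. Then node N would need to be at both 8.3−0.7 = 7.6 V and 9.3−0.7 = 8.6 V, which is impossible.
Assume only D2 conducts: V_N = 9.3 − 0.7 = 8.6 V, so I_R = 8.6/0.82 = 10.5 mA.
Check D1: its anode-to-cathode voltage is 8.3 − 8.6 = -0.3 V < 0.7 V, so it is off. The assumption is consistent.

Only D2 conducts; I_R ≈ 10 mA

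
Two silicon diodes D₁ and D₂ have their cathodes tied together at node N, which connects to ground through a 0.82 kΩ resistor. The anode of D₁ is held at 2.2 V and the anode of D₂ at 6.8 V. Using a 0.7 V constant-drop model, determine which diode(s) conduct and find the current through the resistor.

Only D₂ conducts; I_R ≈ 7.4 mA

Assume both conduct. Then node N would need to be at both 2.2−0.7 = 1.5 V and 6.8−0.7 = 6.1 V, which is impossible.
Assume only D₂ conducts: V_N = 6.8 − 0.7 = 6.1 V, so I_R = 6.1/0.82 = 7.44 mA.
Check D₁: its anode-to-cathode voltage is 2.2 − 6.1 = -3.9 V < 0.7 V, so it is off. The assumption is consistent.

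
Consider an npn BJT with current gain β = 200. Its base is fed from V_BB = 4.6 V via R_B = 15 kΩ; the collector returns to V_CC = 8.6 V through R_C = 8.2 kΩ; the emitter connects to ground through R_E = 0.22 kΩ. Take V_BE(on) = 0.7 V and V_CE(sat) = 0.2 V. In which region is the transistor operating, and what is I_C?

Assume active: I_B = (4.6 − 0.7)/(15 + 201×0.22) = 0.0659 mA, I_C = β·I_B = 13.2 mA.
Then V_CE = 8.6 − 13.2×8.2 − 13.2×0.22 = -102 V < 0.2 V — the active assumption fails.
Re-solve with V_CE = 0.2 V. KCL at the emitter: V_E/R_E = (V_BB−0.7−V_E)/R_B + (V_CC−0.2−V_E)/R_C, giving V_E = 0.271 V.
I_C = (V_CC − 0.2 − V_E)/R_C = (8.4 − 0.271)/8.2 = 0.991 mA.
Check: I_B = (3.9 − 0.271)/15 = 0.242 mA, and β·I_B = 48.4 mA > I_C, confirming saturation.

saturation; I_C ≈ 0.99 mA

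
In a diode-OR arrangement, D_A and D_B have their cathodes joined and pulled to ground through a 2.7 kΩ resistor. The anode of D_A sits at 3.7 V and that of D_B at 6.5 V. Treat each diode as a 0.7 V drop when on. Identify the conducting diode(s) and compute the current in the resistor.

Assume both conduct. Then node N would need to be at both 3.7−0.7 = 3 V and 6.5−0.7 = 5.8 V, which is impossible.
Assume only D_B conducts: V_N = 6.5 − 0.7 = 5.8 V, so I_R = 5.8/2.7 = 2.15 mA.
Check D_A: its anode-to-cathode voltage is 3.7 − 5.8 = -2.1 V < 0.7 V, so it is off. The assumption is consistent.

Only D_B conducts; I_R ≈ 2.1 mA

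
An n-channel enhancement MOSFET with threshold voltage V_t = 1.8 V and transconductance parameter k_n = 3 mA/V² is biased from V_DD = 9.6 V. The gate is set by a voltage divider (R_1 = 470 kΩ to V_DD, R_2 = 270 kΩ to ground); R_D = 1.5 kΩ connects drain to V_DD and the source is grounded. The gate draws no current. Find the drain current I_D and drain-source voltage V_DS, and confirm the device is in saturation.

V_G = V_DD·R_2/(R_1+R_2) = 9.6×270/740 = 3.5 V. With the source grounded, V_GS = V_G = 3.5 V.
Assume saturation: I_D = (k_n/2)(V_GS − V_t)² = (3/2)×(3.5 − 1.8)² = 1.5×1.7² = 4.35 mA.
V_DS = V_DD − I_D·R_D = 9.6 − 4.35×1.5 = 3.08 V.
Saturation requires V_DS ≥ V_GS − V_t = 1.7 V; 3.08 ≥ 1.7 ✓.

I_D ≈ 4.3 mA, V_DS ≈ 3.1 V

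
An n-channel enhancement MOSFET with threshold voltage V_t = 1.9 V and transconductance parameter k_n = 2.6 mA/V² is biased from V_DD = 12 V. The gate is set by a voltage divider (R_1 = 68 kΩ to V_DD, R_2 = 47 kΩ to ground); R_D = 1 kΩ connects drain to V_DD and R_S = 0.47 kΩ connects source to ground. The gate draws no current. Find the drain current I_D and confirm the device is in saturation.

V_G = V_DD·R_2/(R_1+R_2) = 12×47/115 = 4.9 V.
Assume saturation: I_D = (k_n/2)(V_GS − V_t)² with V_GS = V_G − I_D·R_S = 4.9 − 0.47·I_D.
Substituting gives 0.287·I_D² − 4.67·I_D + 11.7 = 0, with roots I_D = 3.1 or 13.2 mA.
The root I_D = 13.2 mA gives V_GS = -1.28 V ≤ V_t, so take I_D = 3.1 mA.
Then V_GS = 3.45 V and V_DS = V_DD − I_D(R_D+R_S) = 12 − 3.1×1.47 = 7.44 V.
Saturation requires V_DS ≥ V_GS − V_t = 1.55 V; 7.44 ≥ 1.55 ✓.

I_D ≈ 3.1 mA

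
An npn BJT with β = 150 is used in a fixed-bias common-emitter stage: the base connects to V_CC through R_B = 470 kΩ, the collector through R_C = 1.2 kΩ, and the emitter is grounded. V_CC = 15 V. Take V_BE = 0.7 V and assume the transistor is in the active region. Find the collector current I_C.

I_C ≈ 4.6 mA

Base loop: V_CC = I_B·R_B + V_BE, so I_B = (15 − 0.7)/470 kΩ = 0.0304 mA.
In the active region I_C = β·I_B = 150 × 0.0304 = 4.56 mA.
Collector loop: V_CE = V_CC − I_C·R_C = 15 − 4.56×1.2 = 9.52 V.
Since V_CE = 9.52 V > V_CE(sat) ≈ 0.2 V, the transistor is in the active region as assumed.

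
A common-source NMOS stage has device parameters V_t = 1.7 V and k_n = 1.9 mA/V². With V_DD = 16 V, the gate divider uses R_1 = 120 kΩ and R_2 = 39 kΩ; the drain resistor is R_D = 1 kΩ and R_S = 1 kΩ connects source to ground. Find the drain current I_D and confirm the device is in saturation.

I_D ≈ 1.1 mA

V_G = V_DD·R_2/(R_1+R_2) = 16×39/159 = 3.92 V.
Assume saturation: I_D = (k_n/2)(V_GS − V_t)² with V_GS = V_G − I_D·R_S = 3.92 − 1·I_D.
Substituting gives 0.95·I_D² − 5.23·I_D + 4.7 = 0, with roots I_D = 1.13 or 4.37 mA.
The root I_D = 4.37 mA gives V_GS = -0.445 V ≤ V_t, so take I_D = 1.13 mA.
Then V_GS = 2.79 V and V_DS = V_DD − I_D(R_D+R_S) = 16 − 1.13×2 = 13.7 V.
Saturation requires V_DS ≥ V_GS − V_t = 1.09 V; 13.7 ≥ 1.09 ✓.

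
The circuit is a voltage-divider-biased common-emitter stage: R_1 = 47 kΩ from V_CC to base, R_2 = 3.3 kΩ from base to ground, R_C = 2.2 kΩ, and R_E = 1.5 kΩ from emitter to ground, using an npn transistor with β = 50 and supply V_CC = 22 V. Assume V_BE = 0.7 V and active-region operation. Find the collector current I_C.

Thevenize the base divider: V_Th = V_CC·R_2/(R_1+R_2) = 22×3.3/50.3 = 1.44 V, R_Th = R_1‖R_2 = 3.08 kΩ.
Base-emitter loop: V_Th = I_B·R_Th + V_BE + (β+1)I_B·R_E, so I_B = (1.44 − 0.7) / (3.08 + 51×1.5) = 0.00934 mA.
I_C = β·I_B = 50×0.00934 = 0.467 mA, and I_E = (β+1)I_B = 0.476 mA.
V_CE = V_CC − I_C·R_C − I_E·R_E = 22 − 0.467×2.2 − 0.476×1.5 = 20.3 V.
V_CE = 20.3 V > 0.2 V confirms active-region operation.

I_C ≈ 0.47 mA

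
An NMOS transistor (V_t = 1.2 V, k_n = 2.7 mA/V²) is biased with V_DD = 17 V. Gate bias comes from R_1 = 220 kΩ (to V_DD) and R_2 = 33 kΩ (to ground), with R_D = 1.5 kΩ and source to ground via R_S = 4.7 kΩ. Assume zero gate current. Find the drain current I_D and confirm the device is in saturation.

V_G = V_DD·R_2/(R_1+R_2) = 17×33/253 = 2.22 V.
Assume saturation: I_D = (k_n/2)(V_GS − V_t)² with V_GS = V_G − I_D·R_S = 2.22 − 4.7·I_D.
Substituting gives 29.8·I_D² − 13.9·I_D + 1.4 = 0, with roots I_D = 0.146 or 0.32 mA.
The root I_D = 0.32 mA gives V_GS = 0.713 V ≤ V_t, so take I_D = 0.146 mA.
Then V_GS = 1.53 V and V_DS = V_DD − I_D(R_D+R_S) = 17 − 0.146×6.2 = 16.1 V.
Saturation requires V_DS ≥ V_GS − V_t = 0.329 V; 16.1 ≥ 0.329 ✓.

I_D ≈ 0.15 mA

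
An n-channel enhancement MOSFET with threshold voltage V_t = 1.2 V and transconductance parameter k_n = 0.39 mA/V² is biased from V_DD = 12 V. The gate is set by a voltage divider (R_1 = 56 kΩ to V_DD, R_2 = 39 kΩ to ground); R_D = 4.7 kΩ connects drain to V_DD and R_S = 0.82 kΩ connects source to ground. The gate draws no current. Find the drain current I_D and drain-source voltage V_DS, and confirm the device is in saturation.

I_D ≈ 1.3 mA, V_DS ≈ 4.6 V

V_G = V_DD·R_2/(R_1+R_2) = 12×39/95 = 4.93 V.
Assume saturation: I_D = (k_n/2)(V_GS − V_t)² with V_GS = V_G − I_D·R_S = 4.93 − 0.82·I_D.
Substituting gives 0.131·I_D² − 2.19·I_D + 2.71 = 0, with roots I_D = 1.34 or 15.4 mA.
The root I_D = 15.4 mA gives V_GS = -7.68 V ≤ V_t, so take I_D = 1.34 mA.
Then V_GS = 3.82 V and V_DS = V_DD − I_D(R_D+R_S) = 12 − 1.34×5.52 = 4.58 V.
Saturation requires V_DS ≥ V_GS − V_t = 2.62 V; 4.58 ≥ 2.62 ✓.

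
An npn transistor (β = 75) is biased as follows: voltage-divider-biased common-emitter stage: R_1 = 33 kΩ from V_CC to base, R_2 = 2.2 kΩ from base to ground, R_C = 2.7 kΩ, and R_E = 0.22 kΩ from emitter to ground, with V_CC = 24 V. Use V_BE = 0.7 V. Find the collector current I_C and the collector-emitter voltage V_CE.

I_C ≈ 3.2 mA, V_CE ≈ 15 V

Thevenize the base divider: V_Th = V_CC·R_2/(R_1+R_2) = 24×2.2/35.2 = 1.5 V, R_Th = R_1‖R_2 = 2.06 kΩ.
Base-emitter loop: V_Th = I_B·R_Th + V_BE + (β+1)I_B·R_E, so I_B = (1.5 − 0.7) / (2.06 + 76×0.22) = 0.0426 mA.
I_C = β·I_B = 75×0.0426 = 3.19 mA, and I_E = (β+1)I_B = 3.24 mA.
V_CE = V_CC − I_C·R_C − I_E·R_E = 24 − 3.19×2.7 − 3.24×0.22 = 14.7 V.
V_CE = 14.7 V > 0.2 V confirms active-region operation.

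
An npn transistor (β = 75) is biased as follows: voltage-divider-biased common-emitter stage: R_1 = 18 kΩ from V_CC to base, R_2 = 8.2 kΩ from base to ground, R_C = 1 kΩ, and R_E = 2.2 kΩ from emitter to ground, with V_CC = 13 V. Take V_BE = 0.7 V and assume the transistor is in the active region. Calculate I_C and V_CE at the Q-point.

I_C ≈ 1.5 mA, V_CE ≈ 8.3 V

Thevenize the base divider: V_Th = V_CC·R_2/(R_1+R_2) = 13×8.2/26.2 = 4.07 V, R_Th = R_1‖R_2 = 5.63 kΩ.
Base-emitter loop: V_Th = I_B·R_Th + V_BE + (β+1)I_B·R_E, so I_B = (4.07 − 0.7) / (5.63 + 76×2.2) = 0.0195 mA.
I_C = β·I_B = 75×0.0195 = 1.46 mA, and I_E = (β+1)I_B = 1.48 mA.
V_CE = V_CC − I_C·R_C − I_E·R_E = 13 − 1.46×1 − 1.48×2.2 = 8.28 V.
V_CE = 8.28 V > 0.2 V confirms active-region operation.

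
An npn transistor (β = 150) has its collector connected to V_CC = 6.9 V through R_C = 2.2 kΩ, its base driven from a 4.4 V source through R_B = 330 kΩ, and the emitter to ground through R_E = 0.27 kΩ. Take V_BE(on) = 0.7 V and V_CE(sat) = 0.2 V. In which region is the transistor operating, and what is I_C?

active; I_C ≈ 1.5 mA

Assume active. Base-emitter loop: I_B = (V_BB − V_BE)/(R_B + (β+1)R_E) = (4.4 − 0.7)/(330 + 151×0.27) = 0.00998 mA.
I_C = β·I_B = 150×0.00998 = 1.5 mA.
V_CE = V_CC − I_C·R_C − I_E·R_E = 6.9 − 1.5×2.2 − 1.51×0.27 = 3.2 V > V_CE(sat), so the active-region assumption holds.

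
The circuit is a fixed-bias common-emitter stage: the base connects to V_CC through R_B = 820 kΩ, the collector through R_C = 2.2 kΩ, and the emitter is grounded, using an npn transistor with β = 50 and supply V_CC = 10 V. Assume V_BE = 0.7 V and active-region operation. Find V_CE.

V_CE ≈ 8.8 V

Base loop: V_CC = I_B·R_B + V_BE, so I_B = (10 − 0.7)/820 kΩ = 0.0113 mA.
In the active region I_C = β·I_B = 50 × 0.0113 = 0.567 mA.
Collector loop: V_CE = V_CC − I_C·R_C = 10 − 0.567×2.2 = 8.75 V.
Since V_CE = 8.75 V > V_CE(sat) ≈ 0.2 V, the transistor is in the active region as assumed.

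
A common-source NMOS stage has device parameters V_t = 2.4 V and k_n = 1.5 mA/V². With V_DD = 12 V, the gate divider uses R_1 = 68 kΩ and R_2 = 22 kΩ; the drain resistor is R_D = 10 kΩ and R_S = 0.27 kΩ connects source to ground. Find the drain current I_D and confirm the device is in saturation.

V_G = V_DD·R_2/(R_1+R_2) = 12×22/90 = 2.93 V.
Assume saturation: I_D = (k_n/2)(V_GS − V_t)² with V_GS = V_G − I_D·R_S = 2.93 − 0.27·I_D.
Substituting gives 0.0547·I_D² − 1.22·I_D + 0.213 = 0, with roots I_D = 0.177 or 22.1 mA.
The root I_D = 22.1 mA gives V_GS = -3.02 V ≤ V_t, so take I_D = 0.177 mA.
Then V_GS = 2.89 V and V_DS = V_DD − I_D(R_D+R_S) = 12 − 0.177×10.3 = 10.2 V.
Saturation requires V_DS ≥ V_GS − V_t = 0.486 V; 10.2 ≥ 0.486 ✓.

I_D ≈ 0.18 mA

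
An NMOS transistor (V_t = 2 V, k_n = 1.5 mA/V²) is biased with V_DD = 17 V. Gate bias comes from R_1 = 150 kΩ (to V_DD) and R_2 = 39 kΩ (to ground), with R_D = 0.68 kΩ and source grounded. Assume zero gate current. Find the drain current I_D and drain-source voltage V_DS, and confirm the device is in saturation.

I_D ≈ 1.7 mA, V_DS ≈ 16 V

V_G = V_DD·R_2/(R_1+R_2) = 17×39/189 = 3.51 V. With the source grounded, V_GS = V_G = 3.51 V.
Assume saturation: I_D = (k_n/2)(V_GS − V_t)² = (1.5/2)×(3.51 − 2)² = 0.75×1.51² = 1.71 mA.
V_DS = V_DD − I_D·R_D = 17 − 1.71×0.68 = 15.8 V.
Saturation requires V_DS ≥ V_GS − V_t = 1.51 V; 15.8 ≥ 1.51 ✓.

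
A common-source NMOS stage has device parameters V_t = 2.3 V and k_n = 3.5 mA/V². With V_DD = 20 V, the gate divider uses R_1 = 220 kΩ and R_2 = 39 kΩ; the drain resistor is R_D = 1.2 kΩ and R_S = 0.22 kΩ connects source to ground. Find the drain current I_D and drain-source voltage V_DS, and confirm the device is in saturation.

V_G = V_DD·R_2/(R_1+R_2) = 20×39/259 = 3.01 V.
Assume saturation: I_D = (k_n/2)(V_GS − V_t)² with V_GS = V_G − I_D·R_S = 3.01 − 0.22·I_D.
Substituting gives 0.0847·I_D² − 1.55·I_D + 0.886 = 0, with roots I_D = 0.592 or 17.7 mA.
The root I_D = 17.7 mA gives V_GS = -0.879 V ≤ V_t, so take I_D = 0.592 mA.
Then V_GS = 2.88 V and V_DS = V_DD − I_D(R_D+R_S) = 20 − 0.592×1.42 = 19.2 V.
Saturation requires V_DS ≥ V_GS − V_t = 0.581 V; 19.2 ≥ 0.581 ✓.

I_D ≈ 0.59 mA, V_DS ≈ 19 V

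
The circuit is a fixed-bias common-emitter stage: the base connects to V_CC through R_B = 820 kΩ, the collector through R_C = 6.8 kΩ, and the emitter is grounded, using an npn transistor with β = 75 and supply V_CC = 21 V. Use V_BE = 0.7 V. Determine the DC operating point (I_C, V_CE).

I_C ≈ 1.9 mA, V_CE ≈ 8.4 V

Base loop: V_CC = I_B·R_B + V_BE, so I_B = (21 − 0.7)/820 kΩ = 0.0248 mA.
In the active region I_C = β·I_B = 75 × 0.0248 = 1.86 mA.
Collector loop: V_CE = V_CC − I_C·R_C = 21 − 1.86×6.8 = 8.37 V.
Since V_CE = 8.37 V > V_CE(sat) ≈ 0.2 V, the transistor is in the active region as assumed.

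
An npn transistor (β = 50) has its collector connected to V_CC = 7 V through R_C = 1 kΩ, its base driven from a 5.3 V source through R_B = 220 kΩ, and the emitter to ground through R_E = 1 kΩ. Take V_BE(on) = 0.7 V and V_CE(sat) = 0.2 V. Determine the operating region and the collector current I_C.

active; I_C ≈ 0.85 mA

Assume active. Base-emitter loop: I_B = (V_BB − V_BE)/(R_B + (β+1)R_E) = (5.3 − 0.7)/(220 + 51×1) = 0.017 mA.
I_C = β·I_B = 50×0.017 = 0.849 mA.
V_CE = V_CC − I_C·R_C − I_E·R_E = 7 − 0.849×1 − 0.866×1 = 5.29 V > V_CE(sat), so the active-region assumption holds.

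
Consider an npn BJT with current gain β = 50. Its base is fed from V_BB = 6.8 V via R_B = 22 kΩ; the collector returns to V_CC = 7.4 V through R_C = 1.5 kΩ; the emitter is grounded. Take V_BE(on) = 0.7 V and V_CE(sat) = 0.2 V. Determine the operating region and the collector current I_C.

saturation; I_C ≈ 4.8 mA

Assume active: I_B = (6.8 − 0.7)/22 = 0.277 mA, giving I_C = β·I_B = 13.9 mA.
But then V_CE = 7.4 − 13.9×1.5 = -13.4 V < V_CE(sat) = 0.2 V — impossible in the active region.
So the transistor is saturated. With V_CE = 0.2 V, I_C = (V_CC − 0.2)/R_C = 7.2/1.5 = 4.8 mA.
Check: β·I_B = 13.9 mA > I_C = 4.8 mA, confirming saturation.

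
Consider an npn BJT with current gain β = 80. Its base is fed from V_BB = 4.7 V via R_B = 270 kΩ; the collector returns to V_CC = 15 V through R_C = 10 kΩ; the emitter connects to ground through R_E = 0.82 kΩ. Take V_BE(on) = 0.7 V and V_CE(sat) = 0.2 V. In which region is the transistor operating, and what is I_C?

Assume active. Base-emitter loop: I_B = (V_BB − V_BE)/(R_B + (β+1)R_E) = (4.7 − 0.7)/(270 + 81×0.82) = 0.0119 mA.
I_C = β·I_B = 80×0.0119 = 0.951 mA.
V_CE = V_CC − I_C·R_C − I_E·R_E = 15 − 0.951×10 − 0.963×0.82 = 4.7 V > V_CE(sat), so the active-region assumption holds.

active; I_C ≈ 0.95 mA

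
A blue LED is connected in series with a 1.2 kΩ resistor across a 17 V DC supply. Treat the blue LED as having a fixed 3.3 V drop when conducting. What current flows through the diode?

KVL around the loop: 17 = V_D + I·R = 3.3 + I × 1.2 kΩ.
So I = (17 − 3.3) / 1.2 kΩ = 13.7 / 1.2 = 11.4 mA.

I ≈ 11 mA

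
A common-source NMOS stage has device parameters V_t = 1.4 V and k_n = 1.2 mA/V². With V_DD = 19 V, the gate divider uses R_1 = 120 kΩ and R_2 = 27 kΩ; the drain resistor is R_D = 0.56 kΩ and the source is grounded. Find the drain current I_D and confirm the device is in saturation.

V_G = V_DD·R_2/(R_1+R_2) = 19×27/147 = 3.49 V. With the source grounded, V_GS = V_G = 3.49 V.
Assume saturation: I_D = (k_n/2)(V_GS − V_t)² = (1.2/2)×(3.49 − 1.4)² = 0.6×2.09² = 2.62 mA.
V_DS = V_DD − I_D·R_D = 19 − 2.62×0.56 = 17.5 V.
Saturation requires V_DS ≥ V_GS − V_t = 2.09 V; 17.5 ≥ 2.09 ✓.

I_D ≈ 2.6 mA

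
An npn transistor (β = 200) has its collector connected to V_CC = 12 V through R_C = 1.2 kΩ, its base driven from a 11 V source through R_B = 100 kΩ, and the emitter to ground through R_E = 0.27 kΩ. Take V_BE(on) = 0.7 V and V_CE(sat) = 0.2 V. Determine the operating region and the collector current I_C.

saturation; I_C ≈ 8 mA

Assume active: I_B = (11 − 0.7)/(100 + 201×0.27) = 0.0668 mA, I_C = β·I_B = 13.4 mA.
Then V_CE = 12 − 13.4×1.2 − 13.4×0.27 = -7.65 V < 0.2 V — the active assumption fails.
Re-solve with V_CE = 0.2 V. KCL at the emitter: V_E/R_E = (V_BB−0.7−V_E)/R_B + (V_CC−0.2−V_E)/R_C, giving V_E = 2.19 V.
I_C = (V_CC − 0.2 − V_E)/R_C = (11.8 − 2.19)/1.2 = 8.01 mA.
Check: I_B = (10.3 − 2.19)/100 = 0.0811 mA, and β·I_B = 16.2 mA > I_C, confirming saturation.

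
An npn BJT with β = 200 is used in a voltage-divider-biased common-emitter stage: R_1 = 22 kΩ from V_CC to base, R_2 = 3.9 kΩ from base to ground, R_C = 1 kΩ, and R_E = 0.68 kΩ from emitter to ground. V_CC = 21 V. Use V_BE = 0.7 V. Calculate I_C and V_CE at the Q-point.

I_C ≈ 3.5 mA, V_CE ≈ 15 V

Thevenize the base divider: V_Th = V_CC·R_2/(R_1+R_2) = 21×3.9/25.9 = 3.16 V, R_Th = R_1‖R_2 = 3.31 kΩ.
Base-emitter loop: V_Th = I_B·R_Th + V_BE + (β+1)I_B·R_E, so I_B = (3.16 − 0.7) / (3.31 + 201×0.68) = 0.0176 mA.
I_C = β·I_B = 200×0.0176 = 3.52 mA, and I_E = (β+1)I_B = 3.54 mA.
V_CE = V_CC − I_C·R_C − I_E·R_E = 21 − 3.52×1 − 3.54×0.68 = 15.1 V.
V_CE = 15.1 V > 0.2 V confirms active-region operation.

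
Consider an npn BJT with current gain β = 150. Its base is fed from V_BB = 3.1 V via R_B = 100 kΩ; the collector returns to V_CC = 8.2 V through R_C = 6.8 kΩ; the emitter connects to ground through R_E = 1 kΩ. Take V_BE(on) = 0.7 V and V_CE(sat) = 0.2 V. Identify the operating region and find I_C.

Assume active: I_B = (3.1 − 0.7)/(100 + 151×1) = 0.00956 mA, I_C = β·I_B = 1.43 mA.
Then V_CE = 8.2 − 1.43×6.8 − 1.44×1 = -3 V < 0.2 V — the active assumption fails.
Re-solve with V_CE = 0.2 V. KCL at the emitter: V_E/R_E = (V_BB−0.7−V_E)/R_B + (V_CC−0.2−V_E)/R_C, giving V_E = 1.04 V.
I_C = (V_CC − 0.2 − V_E)/R_C = (8 − 1.04)/6.8 = 1.02 mA.
Check: I_B = (2.4 − 1.04)/100 = 0.0136 mA, and β·I_B = 2.04 mA > I_C, confirming saturation.

saturation; I_C ≈ 1 mA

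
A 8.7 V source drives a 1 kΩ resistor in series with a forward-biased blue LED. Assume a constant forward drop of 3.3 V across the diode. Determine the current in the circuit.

KVL around the loop: 8.7 = V_D + I·R = 3.3 + I × 1 kΩ.
So I = (8.7 − 3.3) / 1 kΩ = 5.4 / 1 = 5.4 mA.

I ≈ 5.4 mA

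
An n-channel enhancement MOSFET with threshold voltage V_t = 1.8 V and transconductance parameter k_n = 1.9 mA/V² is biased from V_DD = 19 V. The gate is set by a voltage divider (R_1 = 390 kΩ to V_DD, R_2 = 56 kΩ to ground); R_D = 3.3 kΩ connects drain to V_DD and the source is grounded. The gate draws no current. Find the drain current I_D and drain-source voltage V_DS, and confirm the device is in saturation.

V_G = V_DD·R_2/(R_1+R_2) = 19×56/446 = 2.39 V. With the source grounded, V_GS = V_G = 2.39 V.
Assume saturation: I_D = (k_n/2)(V_GS − V_t)² = (1.9/2)×(2.39 − 1.8)² = 0.95×0.586² = 0.326 mA.
V_DS = V_DD − I_D·R_D = 19 − 0.326×3.3 = 17.9 V.
Saturation requires V_DS ≥ V_GS − V_t = 0.586 V; 17.9 ≥ 0.586 ✓.

I_D ≈ 0.33 mA, V_DS ≈ 18 V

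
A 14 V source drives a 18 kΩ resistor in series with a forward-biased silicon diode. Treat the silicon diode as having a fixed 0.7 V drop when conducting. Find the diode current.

I ≈ 0.74 mA

KVL around the loop: 14 = V_D + I·R = 0.7 + I × 18 kΩ.
So I = (14 − 0.7) / 18 kΩ = 13.3 / 18 = 0.739 mA.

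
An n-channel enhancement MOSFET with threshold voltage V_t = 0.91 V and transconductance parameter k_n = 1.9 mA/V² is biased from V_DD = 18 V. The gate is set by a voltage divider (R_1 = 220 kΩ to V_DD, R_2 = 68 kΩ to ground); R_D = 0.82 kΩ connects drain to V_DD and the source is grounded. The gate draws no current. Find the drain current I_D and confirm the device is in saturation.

I_D ≈ 11 mA

V_G = V_DD·R_2/(R_1+R_2) = 18×68/288 = 4.25 V. With the source grounded, V_GS = V_G = 4.25 V.
Assume saturation: I_D = (k_n/2)(V_GS − V_t)² = (1.9/2)×(4.25 − 0.91)² = 0.95×3.34² = 10.6 mA.
V_DS = V_DD − I_D·R_D = 18 − 10.6×0.82 = 9.31 V.
Saturation requires V_DS ≥ V_GS − V_t = 3.34 V; 9.31 ≥ 3.34 ✓.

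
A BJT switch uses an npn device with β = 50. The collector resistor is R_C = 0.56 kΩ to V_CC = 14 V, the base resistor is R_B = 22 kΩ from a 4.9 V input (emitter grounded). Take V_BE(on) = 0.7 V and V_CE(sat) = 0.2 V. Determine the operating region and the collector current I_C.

Assume active. Base-emitter loop: I_B = (V_BB − V_BE)/R_B = (4.9 − 0.7)/22 = 0.191 mA.
I_C = β·I_B = 50×0.191 = 9.55 mA.
V_CE = V_CC − I_C·R_C = 14 − 9.55×0.56 = 8.65 V > V_CE(sat), so the active-region assumption holds.

active; I_C ≈ 9.5 mA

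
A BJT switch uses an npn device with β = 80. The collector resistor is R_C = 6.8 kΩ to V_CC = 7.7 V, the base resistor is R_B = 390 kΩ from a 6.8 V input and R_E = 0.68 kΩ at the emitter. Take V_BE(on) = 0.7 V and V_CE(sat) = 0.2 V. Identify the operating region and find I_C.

Assume active: I_B = (6.8 − 0.7)/(390 + 81×0.68) = 0.0137 mA, I_C = β·I_B = 1.1 mA.
Then V_CE = 7.7 − 1.1×6.8 − 1.11×0.68 = -0.511 V < 0.2 V — the active assumption fails.
Re-solve with V_CE = 0.2 V. KCL at the emitter: V_E/R_E = (V_BB−0.7−V_E)/R_B + (V_CC−0.2−V_E)/R_C, giving V_E = 0.69 V.
I_C = (V_CC − 0.2 − V_E)/R_C = (7.5 − 0.69)/6.8 = 1 mA.
Check: I_B = (6.1 − 0.69)/390 = 0.0139 mA, and β·I_B = 1.11 mA > I_C, confirming saturation.

saturation; I_C ≈ 1 mA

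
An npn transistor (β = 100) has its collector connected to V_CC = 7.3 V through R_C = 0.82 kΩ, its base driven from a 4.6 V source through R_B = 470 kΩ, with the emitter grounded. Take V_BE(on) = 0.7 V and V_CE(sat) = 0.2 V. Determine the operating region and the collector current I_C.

active; I_C ≈ 0.83 mA

Assume active. Base-emitter loop: I_B = (V_BB − V_BE)/R_B = (4.6 − 0.7)/470 = 0.0083 mA.
I_C = β·I_B = 100×0.0083 = 0.83 mA.
V_CE = V_CC − I_C·R_C = 7.3 − 0.83×0.82 = 6.62 V > V_CE(sat), so the active-region assumption holds.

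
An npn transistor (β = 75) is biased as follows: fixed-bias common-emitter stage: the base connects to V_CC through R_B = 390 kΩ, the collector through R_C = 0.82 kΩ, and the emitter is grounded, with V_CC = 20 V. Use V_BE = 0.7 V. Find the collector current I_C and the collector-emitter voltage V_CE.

I_C ≈ 3.7 mA, V_CE ≈ 17 V

Base loop: V_CC = I_B·R_B + V_BE, so I_B = (20 − 0.7)/390 kΩ = 0.0495 mA.
In the active region I_C = β·I_B = 75 × 0.0495 = 3.71 mA.
Collector loop: V_CE = V_CC − I_C·R_C = 20 − 3.71×0.82 = 17 V.
Since V_CE = 17 V > V_CE(sat) ≈ 0.2 V, the transistor is in the active region as assumed.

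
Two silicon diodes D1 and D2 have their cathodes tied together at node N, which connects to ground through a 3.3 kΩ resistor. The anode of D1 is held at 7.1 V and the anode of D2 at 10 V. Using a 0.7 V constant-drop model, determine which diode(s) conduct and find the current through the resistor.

Assume both conduct. Then node N would need to be at both 7.1−0.7 = 6.4 V and 10−0.7 = 9.3 V, which is impossible.
Assume only D2 conducts: V_N = 10 − 0.7 = 9.3 V, so I_R = 9.3/3.3 = 2.82 mA.
Check D1: its anode-to-cathode voltage is 7.1 − 9.3 = -2.2 V < 0.7 V, so it is off. The assumption is consistent.

Only D2 conducts; I_R ≈ 2.8 mA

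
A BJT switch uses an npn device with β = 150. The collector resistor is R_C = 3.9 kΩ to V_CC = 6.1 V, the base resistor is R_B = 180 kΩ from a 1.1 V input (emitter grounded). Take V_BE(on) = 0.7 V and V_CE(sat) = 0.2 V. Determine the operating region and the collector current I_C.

active; I_C ≈ 0.33 mA

Assume active. Base-emitter loop: I_B = (V_BB − V_BE)/R_B = (1.1 − 0.7)/180 = 0.00222 mA.
I_C = β·I_B = 150×0.00222 = 0.333 mA.
V_CE = V_CC − I_C·R_C = 6.1 − 0.333×3.9 = 4.8 V > V_CE(sat), so the active-region assumption holds.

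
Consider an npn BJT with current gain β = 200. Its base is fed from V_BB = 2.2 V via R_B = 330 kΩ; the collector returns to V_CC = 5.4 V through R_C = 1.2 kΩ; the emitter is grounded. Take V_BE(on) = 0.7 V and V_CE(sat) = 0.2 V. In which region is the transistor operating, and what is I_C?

active; I_C ≈ 0.91 mA

Assume active. Base-emitter loop: I_B = (V_BB − V_BE)/R_B = (2.2 − 0.7)/330 = 0.00455 mA.
I_C = β·I_B = 200×0.00455 = 0.909 mA.
V_CE = V_CC − I_C·R_C = 5.4 − 0.909×1.2 = 4.31 V > V_CE(sat), so the active-region assumption holds.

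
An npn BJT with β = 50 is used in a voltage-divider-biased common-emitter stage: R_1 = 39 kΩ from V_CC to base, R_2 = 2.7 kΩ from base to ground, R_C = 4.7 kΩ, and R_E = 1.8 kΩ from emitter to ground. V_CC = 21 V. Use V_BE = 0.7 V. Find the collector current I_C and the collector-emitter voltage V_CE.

I_C ≈ 0.35 mA, V_CE ≈ 19 V

Thevenize the base divider: V_Th = V_CC·R_2/(R_1+R_2) = 21×2.7/41.7 = 1.36 V, R_Th = R_1‖R_2 = 2.53 kΩ.
Base-emitter loop: V_Th = I_B·R_Th + V_BE + (β+1)I_B·R_E, so I_B = (1.36 − 0.7) / (2.53 + 51×1.8) = 0.00699 mA.
I_C = β·I_B = 50×0.00699 = 0.35 mA, and I_E = (β+1)I_B = 0.357 mA.
V_CE = V_CC − I_C·R_C − I_E·R_E = 21 − 0.35×4.7 − 0.357×1.8 = 18.7 V.
V_CE = 18.7 V > 0.2 V confirms active-region operation.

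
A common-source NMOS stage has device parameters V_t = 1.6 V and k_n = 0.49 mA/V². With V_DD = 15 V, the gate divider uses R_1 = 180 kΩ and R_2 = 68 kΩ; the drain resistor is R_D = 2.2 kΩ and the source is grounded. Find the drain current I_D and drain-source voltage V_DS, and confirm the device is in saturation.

I_D ≈ 1.5 mA, V_DS ≈ 12 V

V_G = V_DD·R_2/(R_1+R_2) = 15×68/248 = 4.11 V. With the source grounded, V_GS = V_G = 4.11 V.
Assume saturation: I_D = (k_n/2)(V_GS − V_t)² = (0.49/2)×(4.11 − 1.6)² = 0.245×2.51² = 1.55 mA.
V_DS = V_DD − I_D·R_D = 15 − 1.55×2.2 = 11.6 V.
Saturation requires V_DS ≥ V_GS − V_t = 2.51 V; 11.6 ≥ 2.51 ✓.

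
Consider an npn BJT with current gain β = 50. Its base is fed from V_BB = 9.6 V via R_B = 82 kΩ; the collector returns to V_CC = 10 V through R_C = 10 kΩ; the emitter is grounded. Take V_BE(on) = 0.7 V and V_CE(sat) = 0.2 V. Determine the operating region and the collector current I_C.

saturation; I_C ≈ 0.98 mA

Assume active: I_B = (9.6 − 0.7)/82 = 0.109 mA, giving I_C = β·I_B = 5.43 mA.
But then V_CE = 10 − 5.43×10 = -44.3 V < V_CE(sat) = 0.2 V — impossible in the active region.
So the transistor is saturated. With V_CE = 0.2 V, I_C = (V_CC − 0.2)/R_C = 9.8/10 = 0.98 mA.
Check: β·I_B = 5.43 mA > I_C = 0.98 mA, confirming saturation.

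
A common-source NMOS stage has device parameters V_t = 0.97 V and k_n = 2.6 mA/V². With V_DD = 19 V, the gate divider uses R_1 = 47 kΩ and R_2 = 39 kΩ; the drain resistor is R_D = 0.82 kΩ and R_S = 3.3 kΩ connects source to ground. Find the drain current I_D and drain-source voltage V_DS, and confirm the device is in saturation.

I_D ≈ 1.9 mA, V_DS ≈ 11 V

V_G = V_DD·R_2/(R_1+R_2) = 19×39/86 = 8.62 V.
Assume saturation: I_D = (k_n/2)(V_GS − V_t)² with V_GS = V_G − I_D·R_S = 8.62 − 3.3·I_D.
Substituting gives 14.2·I_D² − 66.6·I_D + 76 = 0, with roots I_D = 1.95 or 2.76 mA.
The root I_D = 2.76 mA gives V_GS = -0.487 V ≤ V_t, so take I_D = 1.95 mA.
Then V_GS = 2.19 V and V_DS = V_DD − I_D(R_D+R_S) = 19 − 1.95×4.12 = 11 V.
Saturation requires V_DS ≥ V_GS − V_t = 1.22 V; 11 ≥ 1.22 ✓.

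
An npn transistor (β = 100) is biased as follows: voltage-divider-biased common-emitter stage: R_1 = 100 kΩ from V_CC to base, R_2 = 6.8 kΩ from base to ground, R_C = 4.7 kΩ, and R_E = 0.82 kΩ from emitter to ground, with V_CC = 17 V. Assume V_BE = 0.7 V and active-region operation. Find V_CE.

Thevenize the base divider: V_Th = V_CC·R_2/(R_1+R_2) = 17×6.8/107 = 1.08 V, R_Th = R_1‖R_2 = 6.37 kΩ.
Base-emitter loop: V_Th = I_B·R_Th + V_BE + (β+1)I_B·R_E, so I_B = (1.08 − 0.7) / (6.37 + 101×0.82) = 0.00429 mA.
I_C = β·I_B = 100×0.00429 = 0.429 mA, and I_E = (β+1)I_B = 0.433 mA.
V_CE = V_CC − I_C·R_C − I_E·R_E = 17 − 0.429×4.7 − 0.433×0.82 = 14.6 V.
V_CE = 14.6 V > 0.2 V confirms active-region operation.

V_CE ≈ 15 V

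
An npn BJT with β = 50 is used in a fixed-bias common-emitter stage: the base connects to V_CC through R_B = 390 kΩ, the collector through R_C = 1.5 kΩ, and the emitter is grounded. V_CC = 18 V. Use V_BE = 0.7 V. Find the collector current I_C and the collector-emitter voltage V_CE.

Base loop: V_CC = I_B·R_B + V_BE, so I_B = (18 − 0.7)/390 kΩ = 0.0444 mA.
In the active region I_C = β·I_B = 50 × 0.0444 = 2.22 mA.
Collector loop: V_CE = V_CC − I_C·R_C = 18 − 2.22×1.5 = 14.7 V.
Since V_CE = 14.7 V > V_CE(sat) ≈ 0.2 V, the transistor is in the active region as assumed.

I_C ≈ 2.2 mA, V_CE ≈ 15 V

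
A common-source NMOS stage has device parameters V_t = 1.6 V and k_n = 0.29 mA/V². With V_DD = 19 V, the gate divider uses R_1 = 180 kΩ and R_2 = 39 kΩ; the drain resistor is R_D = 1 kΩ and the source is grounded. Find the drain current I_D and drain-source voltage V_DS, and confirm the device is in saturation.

I_D ≈ 0.46 mA, V_DS ≈ 19 V

V_G = V_DD·R_2/(R_1+R_2) = 19×39/219 = 3.38 V. With the source grounded, V_GS = V_G = 3.38 V.
Assume saturation: I_D = (k_n/2)(V_GS − V_t)² = (0.29/2)×(3.38 − 1.6)² = 0.145×1.78² = 0.461 mA.
V_DS = V_DD − I_D·R_D = 19 − 0.461×1 = 18.5 V.
Saturation requires V_DS ≥ V_GS − V_t = 1.78 V; 18.5 ≥ 1.78 ✓.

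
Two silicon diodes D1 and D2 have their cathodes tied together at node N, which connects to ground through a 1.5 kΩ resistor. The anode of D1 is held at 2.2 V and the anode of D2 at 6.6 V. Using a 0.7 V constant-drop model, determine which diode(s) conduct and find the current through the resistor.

Only D2 conducts; I_R ≈ 3.9 mA

Assume both conduct. Then node N would need to be at both 2.2−0.7 = 1.5 V and 6.6−0.7 = 5.9 V, which is impossible.
Assume only D2 conducts: V_N = 6.6 − 0.7 = 5.9 V, so I_R = 5.9/1.5 = 3.93 mA.
Check D1: its anode-to-cathode voltage is 2.2 − 5.9 = -3.7 V < 0.7 V, so it is off. The assumption is consistent.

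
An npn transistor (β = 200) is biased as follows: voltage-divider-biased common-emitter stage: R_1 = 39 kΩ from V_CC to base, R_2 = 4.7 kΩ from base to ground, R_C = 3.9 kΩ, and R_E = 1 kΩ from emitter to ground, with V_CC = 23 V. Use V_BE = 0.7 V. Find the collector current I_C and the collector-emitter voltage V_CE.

Thevenize the base divider: V_Th = V_CC·R_2/(R_1+R_2) = 23×4.7/43.7 = 2.47 V, R_Th = R_1‖R_2 = 4.19 kΩ.
Base-emitter loop: V_Th = I_B·R_Th + V_BE + (β+1)I_B·R_E, so I_B = (2.47 − 0.7) / (4.19 + 201×1) = 0.00864 mA.
I_C = β·I_B = 200×0.00864 = 1.73 mA, and I_E = (β+1)I_B = 1.74 mA.
V_CE = V_CC − I_C·R_C − I_E·R_E = 23 − 1.73×3.9 − 1.74×1 = 14.5 V.
V_CE = 14.5 V > 0.2 V confirms active-region operation.

I_C ≈ 1.7 mA, V_CE ≈ 15 V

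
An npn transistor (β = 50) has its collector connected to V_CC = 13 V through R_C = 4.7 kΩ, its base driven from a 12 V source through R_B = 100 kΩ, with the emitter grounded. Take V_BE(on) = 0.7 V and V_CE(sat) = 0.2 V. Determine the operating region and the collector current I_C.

Assume active: I_B = (12 − 0.7)/100 = 0.113 mA, giving I_C = β·I_B = 5.65 mA.
But then V_CE = 13 − 5.65×4.7 = -13.6 V < V_CE(sat) = 0.2 V — impossible in the active region.
So the transistor is saturated. With V_CE = 0.2 V, I_C = (V_CC − 0.2)/R_C = 12.8/4.7 = 2.72 mA.
Check: β·I_B = 5.65 mA > I_C = 2.72 mA, confirming saturation.

saturation; I_C ≈ 2.7 mA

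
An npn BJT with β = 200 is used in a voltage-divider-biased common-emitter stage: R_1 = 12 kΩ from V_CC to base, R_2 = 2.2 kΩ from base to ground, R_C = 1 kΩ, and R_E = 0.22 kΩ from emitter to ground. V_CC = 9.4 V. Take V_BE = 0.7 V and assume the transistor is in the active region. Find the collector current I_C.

I_C ≈ 3.3 mA

Thevenize the base divider: V_Th = V_CC·R_2/(R_1+R_2) = 9.4×2.2/14.2 = 1.46 V, R_Th = R_1‖R_2 = 1.86 kΩ.
Base-emitter loop: V_Th = I_B·R_Th + V_BE + (β+1)I_B·R_E, so I_B = (1.46 − 0.7) / (1.86 + 201×0.22) = 0.0164 mA.
I_C = β·I_B = 200×0.0164 = 3.28 mA, and I_E = (β+1)I_B = 3.3 mA.
V_CE = V_CC − I_C·R_C − I_E·R_E = 9.4 − 3.28×1 − 3.3×0.22 = 5.39 V.
V_CE = 5.39 V > 0.2 V confirms active-region operation.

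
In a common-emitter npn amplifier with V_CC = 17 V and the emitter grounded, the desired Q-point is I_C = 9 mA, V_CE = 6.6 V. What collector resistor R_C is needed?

R_C ≈ 1.2 kΩ

Collector loop: V_CC = I_C·R_C + V_CE.
R_C = (V_CC − V_CE)/I_C = (17 − 6.6)/9 = 1.16 kΩ.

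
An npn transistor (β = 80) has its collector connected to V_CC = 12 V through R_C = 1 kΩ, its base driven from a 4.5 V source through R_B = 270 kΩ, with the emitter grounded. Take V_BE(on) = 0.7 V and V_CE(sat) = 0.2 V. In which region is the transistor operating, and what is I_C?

active; I_C ≈ 1.1 mA

Assume active. Base-emitter loop: I_B = (V_BB − V_BE)/R_B = (4.5 − 0.7)/270 = 0.0141 mA.
I_C = β·I_B = 80×0.0141 = 1.13 mA.
V_CE = V_CC − I_C·R_C = 12 − 1.13×1 = 10.9 V > V_CE(sat), so the active-region assumption holds.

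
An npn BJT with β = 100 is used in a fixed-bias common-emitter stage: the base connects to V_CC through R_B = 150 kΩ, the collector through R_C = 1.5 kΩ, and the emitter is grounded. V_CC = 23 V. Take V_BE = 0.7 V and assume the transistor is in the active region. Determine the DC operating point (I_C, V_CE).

Base loop: V_CC = I_B·R_B + V_BE, so I_B = (23 − 0.7)/150 kΩ = 0.149 mA.
In the active region I_C = β·I_B = 100 × 0.149 = 14.9 mA.
Collector loop: V_CE = V_CC − I_C·R_C = 23 − 14.9×1.5 = 0.7 V.
Since V_CE = 0.7 V > V_CE(sat) ≈ 0.2 V, the transistor is in the active region as assumed.

I_C ≈ 15 mA, V_CE ≈ 0.7 V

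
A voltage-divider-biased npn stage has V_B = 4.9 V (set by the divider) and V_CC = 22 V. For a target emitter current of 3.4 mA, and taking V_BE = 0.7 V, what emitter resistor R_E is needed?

R_E ≈ 1.2 kΩ

V_E = V_B − V_BE = 4.9 − 0.7 = 4.2 V.
R_E = V_E / I_E = 4.2 / 3.4 = 1.24 kΩ.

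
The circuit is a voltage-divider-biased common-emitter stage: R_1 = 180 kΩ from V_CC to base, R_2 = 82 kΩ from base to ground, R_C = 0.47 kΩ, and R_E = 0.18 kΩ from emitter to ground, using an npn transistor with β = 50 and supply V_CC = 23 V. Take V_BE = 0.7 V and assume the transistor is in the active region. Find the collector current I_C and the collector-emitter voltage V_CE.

Thevenize the base divider: V_Th = V_CC·R_2/(R_1+R_2) = 23×82/262 = 7.2 V, R_Th = R_1‖R_2 = 56.3 kΩ.
Base-emitter loop: V_Th = I_B·R_Th + V_BE + (β+1)I_B·R_E, so I_B = (7.2 − 0.7) / (56.3 + 51×0.18) = 0.0992 mA.
I_C = β·I_B = 50×0.0992 = 4.96 mA, and I_E = (β+1)I_B = 5.06 mA.
V_CE = V_CC − I_C·R_C − I_E·R_E = 23 − 4.96×0.47 − 5.06×0.18 = 19.8 V.
V_CE = 19.8 V > 0.2 V confirms active-region operation.

I_C ≈ 5 mA, V_CE ≈ 20 V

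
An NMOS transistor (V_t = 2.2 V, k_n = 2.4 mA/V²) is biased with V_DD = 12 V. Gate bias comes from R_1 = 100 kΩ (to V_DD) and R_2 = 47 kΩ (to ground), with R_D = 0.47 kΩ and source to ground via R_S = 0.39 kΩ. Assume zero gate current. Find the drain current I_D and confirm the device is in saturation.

I_D ≈ 1.4 mA

V_G = V_DD·R_2/(R_1+R_2) = 12×47/147 = 3.84 V.
Assume saturation: I_D = (k_n/2)(V_GS − V_t)² with V_GS = V_G − I_D·R_S = 3.84 − 0.39·I_D.
Substituting gives 0.183·I_D² − 2.53·I_D + 3.21 = 0, with roots I_D = 1.41 or 12.5 mA.
The root I_D = 12.5 mA gives V_GS = -1.02 V ≤ V_t, so take I_D = 1.41 mA.
Then V_GS = 3.29 V and V_DS = V_DD − I_D(R_D+R_S) = 12 − 1.41×0.86 = 10.8 V.
Saturation requires V_DS ≥ V_GS − V_t = 1.09 V; 10.8 ≥ 1.09 ✓.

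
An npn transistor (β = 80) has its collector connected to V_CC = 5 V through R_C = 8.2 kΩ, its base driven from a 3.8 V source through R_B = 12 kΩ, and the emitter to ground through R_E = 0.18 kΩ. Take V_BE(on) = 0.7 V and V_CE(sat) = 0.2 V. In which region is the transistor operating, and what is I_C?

Assume active: I_B = (3.8 − 0.7)/(12 + 81×0.18) = 0.117 mA, I_C = β·I_B = 9.33 mA.
Then V_CE = 5 − 9.33×8.2 − 9.45×0.18 = -73.2 V < 0.2 V — the active assumption fails.
Re-solve with V_CE = 0.2 V. KCL at the emitter: V_E/R_E = (V_BB−0.7−V_E)/R_B + (V_CC−0.2−V_E)/R_C, giving V_E = 0.146 V.
I_C = (V_CC − 0.2 − V_E)/R_C = (4.8 − 0.146)/8.2 = 0.568 mA.
Check: I_B = (3.1 − 0.146)/12 = 0.246 mA, and β·I_B = 19.7 mA > I_C, confirming saturation.

saturation; I_C ≈ 0.57 mA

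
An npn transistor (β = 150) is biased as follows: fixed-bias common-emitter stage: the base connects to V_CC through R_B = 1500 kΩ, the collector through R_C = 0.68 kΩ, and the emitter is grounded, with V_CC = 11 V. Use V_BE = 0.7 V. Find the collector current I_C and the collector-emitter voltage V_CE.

Base loop: V_CC = I_B·R_B + V_BE, so I_B = (11 − 0.7)/1500 kΩ = 0.00687 mA.
In the active region I_C = β·I_B = 150 × 0.00687 = 1.03 mA.
Collector loop: V_CE = V_CC − I_C·R_C = 11 − 1.03×0.68 = 10.3 V.
Since V_CE = 10.3 V > V_CE(sat) ≈ 0.2 V, the transistor is in the active region as assumed.

I_C ≈ 1 mA, V_CE ≈ 10 V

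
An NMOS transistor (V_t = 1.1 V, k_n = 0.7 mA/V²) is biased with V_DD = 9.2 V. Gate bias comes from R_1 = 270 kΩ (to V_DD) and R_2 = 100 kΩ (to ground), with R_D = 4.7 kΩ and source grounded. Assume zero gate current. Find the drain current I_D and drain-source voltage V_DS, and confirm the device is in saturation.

I_D ≈ 0.67 mA, V_DS ≈ 6 V

V_G = V_DD·R_2/(R_1+R_2) = 9.2×100/370 = 2.49 V. With the source grounded, V_GS = V_G = 2.49 V.
Assume saturation: I_D = (k_n/2)(V_GS − V_t)² = (0.7/2)×(2.49 − 1.1)² = 0.35×1.39² = 0.673 mA.
V_DS = V_DD − I_D·R_D = 9.2 − 0.673×4.7 = 6.04 V.
Saturation requires V_DS ≥ V_GS − V_t = 1.39 V; 6.04 ≥ 1.39 ✓.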